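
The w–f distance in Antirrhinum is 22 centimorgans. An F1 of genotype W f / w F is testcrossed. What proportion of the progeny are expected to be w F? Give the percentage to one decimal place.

A map distance of 22 centimorgans corresponds to a recombination frequency of 0.220.
The F1 is W f / w F, so w F is a parental gamete class with expected frequency (1 − r)/2 = 0.780/2 = 0.3900.
That is 0.3900 = 39.0% of the progeny.

39.0%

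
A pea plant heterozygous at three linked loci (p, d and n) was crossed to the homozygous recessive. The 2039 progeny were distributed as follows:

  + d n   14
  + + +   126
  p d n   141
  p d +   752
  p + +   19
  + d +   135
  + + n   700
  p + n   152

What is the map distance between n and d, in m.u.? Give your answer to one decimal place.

The two most frequent reciprocal classes, p d + and + + n, are the parental types, so the F1 was p d + / + + n.
The two rarest classes, p + + and + d n, are the double crossovers. Comparing them with the parentals, only the d allele has switched, so d is the middle locus and the order is p – d – n.
Crossovers in the d–n interval produce the single-crossover classes p d n and + + + (141 + 126 = 267) plus the double crossovers (33).
RF(d–n) = (267 + 33) / 2039 = 300/2039 = 0.1471 → 14.7 m.u.

14.7 m.u.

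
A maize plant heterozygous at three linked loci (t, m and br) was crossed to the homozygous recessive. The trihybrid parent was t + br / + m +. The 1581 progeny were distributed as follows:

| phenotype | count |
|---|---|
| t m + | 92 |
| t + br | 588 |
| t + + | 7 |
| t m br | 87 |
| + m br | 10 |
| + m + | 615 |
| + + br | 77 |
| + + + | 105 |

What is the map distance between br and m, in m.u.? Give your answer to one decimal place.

13.2 m.u.

The two rarest classes, t + + and + m br, are the double crossovers. Comparing them with the parentals, only the br allele has switched, so br is the middle locus and the order is t – br – m.
Crossovers in the br–m interval produce the single-crossover classes t m br and + + + (87 + 105 = 192) plus the double crossovers (17).
RF(br–m) = (192 + 17) / 1581 = 209/1581 = 0.1322 → 13.2 m.u.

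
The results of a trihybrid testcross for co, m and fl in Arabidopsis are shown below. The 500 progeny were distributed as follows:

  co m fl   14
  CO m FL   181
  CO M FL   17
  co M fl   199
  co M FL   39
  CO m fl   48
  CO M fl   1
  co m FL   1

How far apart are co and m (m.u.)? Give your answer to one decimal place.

The two most frequent reciprocal classes, CO m FL and co M fl, are the parental types, so the F1 was CO m FL / co M fl.
The two rarest classes, co m FL and CO M fl, are the double crossovers. Comparing them with the parentals, only the co allele has switched, so co is the middle locus and the order is fl – co – m.
Crossovers in the co–m interval produce the single-crossover classes CO M FL and co m fl (17 + 14 = 31) plus the double crossovers (2).
RF(co–m) = (31 + 2) / 500 = 33/500 = 0.0660 → 6.6 m.u.

6.6 m.u.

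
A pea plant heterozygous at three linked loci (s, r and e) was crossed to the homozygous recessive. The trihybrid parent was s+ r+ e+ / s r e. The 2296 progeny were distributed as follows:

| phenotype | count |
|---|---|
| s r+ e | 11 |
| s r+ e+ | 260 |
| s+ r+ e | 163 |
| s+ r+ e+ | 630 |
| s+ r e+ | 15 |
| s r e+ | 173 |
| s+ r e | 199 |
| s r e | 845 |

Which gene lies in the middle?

r

The two rarest classes, s+ r e+ and s r+ e, are the double crossovers. Comparing them with the parentals, only the r allele has switched, so r is the middle locus and the order is s – r – e.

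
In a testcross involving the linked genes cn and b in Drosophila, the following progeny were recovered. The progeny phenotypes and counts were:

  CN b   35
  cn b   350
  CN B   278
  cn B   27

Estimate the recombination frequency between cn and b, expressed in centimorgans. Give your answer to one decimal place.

The two most frequent classes, CN B (278) and cn b (350), are the parental types, so the F1 was CN B / cn b.
The recombinant classes are CN b and cn B: 35 + 27 = 62.
Recombination frequency = 62/690 = 0.0899 ≈ 9.0%, i.e. 9.0 centimorgans.

9.0 centimorgans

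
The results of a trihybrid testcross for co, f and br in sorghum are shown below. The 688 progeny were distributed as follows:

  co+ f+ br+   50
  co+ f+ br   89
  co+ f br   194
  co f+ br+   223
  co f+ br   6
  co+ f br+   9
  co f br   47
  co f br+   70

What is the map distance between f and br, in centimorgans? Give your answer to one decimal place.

25.3 centimorgans

The two most frequent reciprocal classes, co f+ br+ and co+ f br, are the parental types, so the F1 was co f+ br+ / co+ f br.
The two rarest classes, co f+ br and co+ f br+, are the double crossovers. Comparing them with the parentals, only the br allele has switched, so br is the middle locus and the order is f – br – co.
Crossovers in the f–br interval produce the single-crossover classes co f br+ and co+ f+ br (70 + 89 = 159) plus the double crossovers (15).
RF(f–br) = (159 + 15) / 688 = 174/688 = 0.2529 → 25.3 centimorgans.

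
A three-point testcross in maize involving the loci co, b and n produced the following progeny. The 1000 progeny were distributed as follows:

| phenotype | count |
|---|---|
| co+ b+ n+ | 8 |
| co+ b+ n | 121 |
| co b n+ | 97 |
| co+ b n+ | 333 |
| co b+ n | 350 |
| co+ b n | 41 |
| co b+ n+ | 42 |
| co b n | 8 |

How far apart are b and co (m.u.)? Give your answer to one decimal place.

23.4 m.u.

The two most frequent reciprocal classes, co b+ n and co+ b n+, are the parental types, so the F1 was co b+ n / co+ b n+.
The two rarest classes, co b n and co+ b+ n+, are the double crossovers. Comparing them with the parentals, only the b allele has switched, so b is the middle locus and the order is co – b – n.
Crossovers in the co–b interval produce the single-crossover classes co+ b+ n and co b n+ (121 + 97 = 218) plus the double crossovers (16).
RF(co–b) = (218 + 16) / 1000 = 234/1000 = 0.2340 → 23.4 m.u.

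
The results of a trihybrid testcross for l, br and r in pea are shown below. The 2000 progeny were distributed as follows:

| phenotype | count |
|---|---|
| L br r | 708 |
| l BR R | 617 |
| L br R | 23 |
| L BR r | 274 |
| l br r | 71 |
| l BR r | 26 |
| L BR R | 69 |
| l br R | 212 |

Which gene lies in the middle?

The two most frequent reciprocal classes, L br r and l BR R, are the parental types, so the F1 was L br r / l BR R.
The two rarest classes, L br R and l BR r, are the double crossovers. Comparing them with the parentals, only the r allele has switched, so r is the middle locus and the order is l – r – br.

r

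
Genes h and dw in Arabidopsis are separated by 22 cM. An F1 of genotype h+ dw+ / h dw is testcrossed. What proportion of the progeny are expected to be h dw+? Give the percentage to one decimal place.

11.0%

A map distance of 22 cM corresponds to a recombination frequency of 0.220.
The F1 is h+ dw+ / h dw, so h dw+ is a recombinant gamete class with expected frequency r/2 = 0.220/2 = 0.1100.
That is 0.1100 = 11.0% of the progeny.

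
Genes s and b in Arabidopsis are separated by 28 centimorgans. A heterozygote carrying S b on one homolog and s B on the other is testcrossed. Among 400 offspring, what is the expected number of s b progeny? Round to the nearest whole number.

56

A map distance of 28 centimorgans corresponds to a recombination frequency of 0.280.
The F1 is S b / s B, so s b is a recombinant gamete class with expected frequency r/2 = 0.280/2 = 0.1400.
Expected number = 0.1400 × 400 = 56.00 ≈ 56.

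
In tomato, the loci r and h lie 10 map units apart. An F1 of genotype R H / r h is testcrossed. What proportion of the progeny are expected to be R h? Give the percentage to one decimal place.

5.0%

A map distance of 10 map units corresponds to a recombination frequency of 0.100.
The F1 is R H / r h, so R h is a recombinant gamete class with expected frequency r/2 = 0.100/2 = 0.0500.
That is 0.0500 = 5.0% of the progeny.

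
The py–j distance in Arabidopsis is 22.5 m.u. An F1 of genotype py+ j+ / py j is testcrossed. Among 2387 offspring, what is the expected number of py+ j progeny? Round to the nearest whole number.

269

A map distance of 22.5 m.u. corresponds to a recombination frequency of 0.225.
The F1 is py+ j+ / py j, so py+ j is a recombinant gamete class with expected frequency r/2 = 0.225/2 = 0.1125.
Expected number = 0.1125 × 2387 = 268.54 ≈ 269.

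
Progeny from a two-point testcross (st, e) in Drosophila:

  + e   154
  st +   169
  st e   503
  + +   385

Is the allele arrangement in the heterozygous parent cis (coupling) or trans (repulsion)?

The two most frequent classes are + + (385) and st e (503); these are the parental (non-recombinant) types.
So the F1 carried + + on one chromosome and st e on the other — the recessive alleles are on the same chromosome (cis / coupling).

cis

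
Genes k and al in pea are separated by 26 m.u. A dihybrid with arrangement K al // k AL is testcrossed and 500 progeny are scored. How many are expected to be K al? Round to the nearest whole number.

A map distance of 26 m.u. corresponds to a recombination frequency of 0.260.
The F1 is K al / k AL, so K al is a parental gamete class with expected frequency (1 − r)/2 = 0.740/2 = 0.3700.
Expected number = 0.3700 × 500 = 185.00 ≈ 185.

185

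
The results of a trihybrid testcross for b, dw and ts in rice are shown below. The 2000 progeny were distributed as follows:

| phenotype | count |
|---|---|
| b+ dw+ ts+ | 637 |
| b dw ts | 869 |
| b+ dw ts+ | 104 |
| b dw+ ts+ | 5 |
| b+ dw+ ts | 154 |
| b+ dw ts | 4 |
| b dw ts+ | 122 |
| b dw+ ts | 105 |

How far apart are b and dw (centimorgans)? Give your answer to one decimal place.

10.9 centimorgans

The two most frequent reciprocal classes, b+ dw+ ts+ and b dw ts, are the parental types, so the F1 was b+ dw+ ts+ / b dw ts.
The two rarest classes, b dw+ ts+ and b+ dw ts, are the double crossovers. Comparing them with the parentals, only the b allele has switched, so b is the middle locus and the order is dw – b – ts.
Crossovers in the dw–b interval produce the single-crossover classes b+ dw ts+ and b dw+ ts (104 + 105 = 209) plus the double crossovers (9).
RF(dw–b) = (209 + 9) / 2000 = 218/2000 = 0.1090 → 10.9 centimorgans.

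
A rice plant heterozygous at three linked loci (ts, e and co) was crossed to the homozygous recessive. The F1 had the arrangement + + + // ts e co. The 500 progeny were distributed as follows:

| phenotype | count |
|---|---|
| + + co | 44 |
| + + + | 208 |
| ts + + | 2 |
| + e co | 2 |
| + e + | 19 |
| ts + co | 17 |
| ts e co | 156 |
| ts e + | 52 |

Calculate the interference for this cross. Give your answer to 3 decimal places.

The two rarest classes, ts + + and + e co, are the double crossovers. Comparing them with the parentals, only the ts allele has switched, so ts is the middle locus and the order is e – ts – co.
e–ts: (36 + 4)/500 = 0.0800; ts–co: (96 + 4)/500 = 0.2000.
Expected DCO frequency = 0.0800 × 0.2000 ≈ 0.01600; observed = 4/500 ≈ 0.00800.
Coefficient of coincidence = 0.00800/0.01600 ≈ 0.500; interference = 1 − 0.500 = 0.500.

0.500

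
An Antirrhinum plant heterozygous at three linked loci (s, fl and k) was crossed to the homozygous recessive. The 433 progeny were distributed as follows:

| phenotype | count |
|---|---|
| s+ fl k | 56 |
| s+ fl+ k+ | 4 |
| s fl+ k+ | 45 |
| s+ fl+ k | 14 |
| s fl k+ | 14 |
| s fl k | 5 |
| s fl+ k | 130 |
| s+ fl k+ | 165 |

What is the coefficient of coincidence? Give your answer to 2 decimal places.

The two most frequent reciprocal classes, s+ fl k+ and s fl+ k, are the parental types, so the F1 was s+ fl k+ / s fl+ k.
The two rarest classes, s+ fl+ k+ and s fl k, are the double crossovers. Comparing them with the parentals, only the fl allele has switched, so fl is the middle locus and the order is s – fl – k.
s–fl: (28 + 9)/433 = 0.0855; fl–k: (101 + 9)/433 = 0.2540.
Expected DCO frequency = 0.0855 × 0.2540 ≈ 0.02172; observed = 9/433 ≈ 0.02079.
Coefficient of coincidence = 0.02079/0.02172 ≈ 0.96.

0.96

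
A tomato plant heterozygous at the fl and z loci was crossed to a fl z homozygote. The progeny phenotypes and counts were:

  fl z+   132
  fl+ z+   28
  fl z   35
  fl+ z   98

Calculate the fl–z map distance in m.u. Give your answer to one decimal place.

The two most frequent classes, fl+ z (98) and fl z+ (132), are the parental types, so the F1 was fl+ z / fl z+.
The recombinant classes are fl+ z+ and fl z: 28 + 35 = 63.
Recombination frequency = 63/293 = 0.2150 ≈ 21.5%, i.e. 21.5 m.u.

21.5 m.u.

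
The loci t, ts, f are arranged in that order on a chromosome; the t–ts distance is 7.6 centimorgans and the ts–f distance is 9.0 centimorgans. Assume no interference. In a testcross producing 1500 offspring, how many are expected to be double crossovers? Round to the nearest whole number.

10

Map distances give recombination frequencies of 0.076 and 0.090 for the two intervals.
With no interference, expected double-crossover frequency = 0.076 × 0.090 = 0.00684.
Expected number = 0.00684 × 1500 = 10.26 ≈ 10.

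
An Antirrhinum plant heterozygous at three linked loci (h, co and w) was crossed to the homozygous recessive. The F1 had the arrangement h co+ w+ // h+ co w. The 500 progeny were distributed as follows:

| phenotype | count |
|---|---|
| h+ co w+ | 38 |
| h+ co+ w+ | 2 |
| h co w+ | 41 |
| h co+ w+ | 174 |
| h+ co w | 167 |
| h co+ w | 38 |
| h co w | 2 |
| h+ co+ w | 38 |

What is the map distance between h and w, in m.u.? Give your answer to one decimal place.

The two rarest classes, h+ co+ w+ and h co w, are the double crossovers. Comparing them with the parentals, only the h allele has switched, so h is the middle locus and the order is w – h – co.
Crossovers in the w–h interval produce the single-crossover classes h co+ w and h+ co w+ (38 + 38 = 76) plus the double crossovers (4).
RF(w–h) = (76 + 4) / 500 = 80/500 = 0.1600 → 16.0 m.u.

16.0 m.u.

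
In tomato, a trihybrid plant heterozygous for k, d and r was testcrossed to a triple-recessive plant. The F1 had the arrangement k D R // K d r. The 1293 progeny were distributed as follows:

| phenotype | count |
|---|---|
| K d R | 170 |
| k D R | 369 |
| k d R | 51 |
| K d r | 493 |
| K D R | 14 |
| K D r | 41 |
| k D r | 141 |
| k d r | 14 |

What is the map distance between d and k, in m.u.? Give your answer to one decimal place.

9.3 m.u.

The two rarest classes, K D R and k d r, are the double crossovers. Comparing them with the parentals, only the k allele has switched, so k is the middle locus and the order is r – k – d.
Crossovers in the k–d interval produce the single-crossover classes k d R and K D r (51 + 41 = 92) plus the double crossovers (28).
RF(k–d) = (92 + 28) / 1293 = 120/1293 = 0.0928 → 9.3 m.u.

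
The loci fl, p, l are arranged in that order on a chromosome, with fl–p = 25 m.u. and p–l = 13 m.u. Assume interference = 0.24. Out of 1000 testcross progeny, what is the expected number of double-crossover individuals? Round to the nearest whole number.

Map distances give recombination frequencies of 0.250 and 0.130 for the two intervals.
With interference 0.24 (so coincidence = 0.76), expected double-crossover frequency = 0.250 × 0.130 × 0.76 = 0.02470.
Expected number = 0.02470 × 1000 = 24.70 ≈ 25.

25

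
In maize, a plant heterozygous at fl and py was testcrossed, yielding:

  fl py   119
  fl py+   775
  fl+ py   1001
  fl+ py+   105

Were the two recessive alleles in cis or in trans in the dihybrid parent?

The two most frequent classes are fl+ py (1001) and fl py+ (775); these are the parental (non-recombinant) types.
So the F1 carried fl+ py on one chromosome and fl py+ on the other — the recessive alleles are on opposite chromosomes (trans / repulsion).

trans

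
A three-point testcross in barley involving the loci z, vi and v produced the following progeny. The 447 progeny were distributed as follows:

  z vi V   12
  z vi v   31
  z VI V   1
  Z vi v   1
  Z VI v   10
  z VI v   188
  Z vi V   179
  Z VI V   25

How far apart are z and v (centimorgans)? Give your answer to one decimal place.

The two most frequent reciprocal classes, Z vi V and z VI v, are the parental types, so the F1 was Z vi V / z VI v.
The two rarest classes, Z vi v and z VI V, are the double crossovers. Comparing them with the parentals, only the v allele has switched, so v is the middle locus and the order is z – v – vi.
Crossovers in the z–v interval produce the single-crossover classes z vi V and Z VI v (12 + 10 = 22) plus the double crossovers (2).
RF(z–v) = (22 + 2) / 447 = 24/447 = 0.0537 → 5.4 centimorgans.

5.4 centimorgans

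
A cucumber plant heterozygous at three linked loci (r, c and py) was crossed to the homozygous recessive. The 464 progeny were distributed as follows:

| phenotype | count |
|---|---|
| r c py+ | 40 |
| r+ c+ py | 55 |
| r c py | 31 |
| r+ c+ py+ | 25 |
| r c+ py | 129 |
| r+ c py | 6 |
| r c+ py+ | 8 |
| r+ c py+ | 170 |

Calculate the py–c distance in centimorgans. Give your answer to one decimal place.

15.1 centimorgans

The two most frequent reciprocal classes, r c+ py and r+ c py+, are the parental types, so the F1 was r c+ py / r+ c py+.
The two rarest classes, r c+ py+ and r+ c py, are the double crossovers. Comparing them with the parentals, only the py allele has switched, so py is the middle locus and the order is r – py – c.
Crossovers in the py–c interval produce the single-crossover classes r c py and r+ c+ py+ (31 + 25 = 56) plus the double crossovers (14).
RF(py–c) = (56 + 14) / 464 = 70/464 = 0.1509 → 15.1 centimorgans.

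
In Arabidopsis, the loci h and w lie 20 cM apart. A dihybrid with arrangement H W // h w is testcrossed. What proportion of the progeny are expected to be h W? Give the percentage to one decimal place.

10.0%

A map distance of 20 cM corresponds to a recombination frequency of 0.200.
The F1 is H W / h w, so h W is a recombinant gamete class with expected frequency r/2 = 0.200/2 = 0.1000.
That is 0.1000 = 10.0% of the progeny.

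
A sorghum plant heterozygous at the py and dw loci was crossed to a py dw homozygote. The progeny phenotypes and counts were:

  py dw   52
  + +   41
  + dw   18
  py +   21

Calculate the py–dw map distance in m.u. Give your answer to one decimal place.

The two most frequent classes, + + (41) and py dw (52), are the parental types, so the F1 was + + / py dw.
The recombinant classes are + dw and py +: 18 + 21 = 39.
Recombination frequency = 39/132 = 0.2955 ≈ 29.5%, i.e. 29.5 m.u.

29.5 m.u.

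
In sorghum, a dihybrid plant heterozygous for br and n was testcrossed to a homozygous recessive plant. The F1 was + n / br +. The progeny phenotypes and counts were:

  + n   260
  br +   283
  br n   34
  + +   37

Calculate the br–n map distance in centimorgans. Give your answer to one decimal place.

11.6 centimorgans

The recombinant classes are + + and br n: 37 + 34 = 71.
Recombination frequency = 71/614 = 0.1156 ≈ 11.6%, i.e. 11.6 centimorgans.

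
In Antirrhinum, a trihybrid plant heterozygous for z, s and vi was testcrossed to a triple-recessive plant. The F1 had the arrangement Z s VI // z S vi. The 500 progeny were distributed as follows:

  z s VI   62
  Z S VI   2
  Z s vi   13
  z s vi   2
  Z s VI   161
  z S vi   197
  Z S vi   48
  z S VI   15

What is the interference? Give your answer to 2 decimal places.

0.45

The two rarest classes, Z S VI and z s vi, are the double crossovers. Comparing them with the parentals, only the s allele has switched, so s is the middle locus and the order is z – s – vi.
z–s: (110 + 4)/500 = 0.2280; s–vi: (28 + 4)/500 = 0.0640.
Expected DCO frequency = 0.2280 × 0.0640 ≈ 0.01459; observed = 4/500 ≈ 0.00800.
Coefficient of coincidence = 0.00800/0.01459 ≈ 0.55; interference = 1 − 0.55 = 0.45.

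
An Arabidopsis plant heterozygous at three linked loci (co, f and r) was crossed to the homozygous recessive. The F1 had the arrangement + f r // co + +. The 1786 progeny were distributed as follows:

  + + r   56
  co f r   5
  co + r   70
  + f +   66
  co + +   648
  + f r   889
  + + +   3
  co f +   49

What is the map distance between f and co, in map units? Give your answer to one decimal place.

6.3 map units

The two rarest classes, co f r and + + +, are the double crossovers. Comparing them with the parentals, only the co allele has switched, so co is the middle locus and the order is r – co – f.
Crossovers in the co–f interval produce the single-crossover classes + + r and co f + (56 + 49 = 105) plus the double crossovers (8).
RF(co–f) = (105 + 8) / 1786 = 113/1786 = 0.0633 → 6.3 map units.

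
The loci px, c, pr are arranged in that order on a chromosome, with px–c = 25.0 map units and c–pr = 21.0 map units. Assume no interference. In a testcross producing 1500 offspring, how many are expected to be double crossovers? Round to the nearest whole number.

Map distances give recombination frequencies of 0.250 and 0.210 for the two intervals.
With no interference, expected double-crossover frequency = 0.250 × 0.210 = 0.05250.
Expected number = 0.05250 × 1500 = 78.75 ≈ 79.

79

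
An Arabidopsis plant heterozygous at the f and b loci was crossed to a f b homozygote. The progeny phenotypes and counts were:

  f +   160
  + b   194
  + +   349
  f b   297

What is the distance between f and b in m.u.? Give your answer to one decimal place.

The two most frequent classes, + + (349) and f b (297), are the parental types, so the F1 was + + / f b.
The recombinant classes are + b and f +: 194 + 160 = 354.
Recombination frequency = 354/1000 = 0.3540 ≈ 35.4%, i.e. 35.4 m.u.

35.4 m.u.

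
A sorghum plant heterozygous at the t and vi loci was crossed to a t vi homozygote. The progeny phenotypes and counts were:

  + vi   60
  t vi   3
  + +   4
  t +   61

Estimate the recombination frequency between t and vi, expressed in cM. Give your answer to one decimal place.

5.5 cM

The two most frequent classes, + vi (60) and t + (61), are the parental types, so the F1 was + vi / t +.
The recombinant classes are + + and t vi: 4 + 3 = 7.
Recombination frequency = 7/128 = 0.0547 ≈ 5.5%, i.e. 5.5 cM.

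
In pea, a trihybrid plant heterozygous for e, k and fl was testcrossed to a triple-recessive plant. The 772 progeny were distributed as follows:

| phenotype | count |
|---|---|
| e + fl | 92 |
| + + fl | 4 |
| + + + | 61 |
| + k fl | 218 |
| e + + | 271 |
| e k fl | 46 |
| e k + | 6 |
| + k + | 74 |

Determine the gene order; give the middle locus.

The two most frequent reciprocal classes, + k fl and e + +, are the parental types, so the F1 was + k fl / e + +.
The two rarest classes, + + fl and e k +, are the double crossovers. Comparing them with the parentals, only the k allele has switched, so k is the middle locus and the order is fl – k – e.

k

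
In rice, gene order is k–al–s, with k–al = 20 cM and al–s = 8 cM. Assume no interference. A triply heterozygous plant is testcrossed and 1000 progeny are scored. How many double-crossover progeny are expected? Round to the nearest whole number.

Map distances give recombination frequencies of 0.200 and 0.080 for the two intervals.
With no interference, expected double-crossover frequency = 0.200 × 0.080 = 0.01600.
Expected number = 0.01600 × 1000 = 16.00 ≈ 16.

16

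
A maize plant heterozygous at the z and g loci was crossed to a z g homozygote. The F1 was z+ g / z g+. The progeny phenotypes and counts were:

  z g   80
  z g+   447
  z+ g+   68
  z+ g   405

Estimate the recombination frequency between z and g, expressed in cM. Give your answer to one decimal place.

The recombinant classes are z+ g+ and z g: 68 + 80 = 148.
Recombination frequency = 148/1000 = 0.1480 ≈ 14.8%, i.e. 14.8 cM.

14.8 cM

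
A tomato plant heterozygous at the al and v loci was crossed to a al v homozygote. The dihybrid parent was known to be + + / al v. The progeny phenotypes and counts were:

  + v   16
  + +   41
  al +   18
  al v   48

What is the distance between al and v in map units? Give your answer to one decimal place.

The recombinant classes are + v and al +: 16 + 18 = 34.
Recombination frequency = 34/123 = 0.2764 ≈ 27.6%, i.e. 27.6 map units.

27.6 map units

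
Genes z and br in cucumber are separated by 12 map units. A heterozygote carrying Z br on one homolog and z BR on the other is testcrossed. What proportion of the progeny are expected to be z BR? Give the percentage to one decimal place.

A map distance of 12 map units corresponds to a recombination frequency of 0.120.
The F1 is Z br / z BR, so z BR is a parental gamete class with expected frequency (1 − r)/2 = 0.880/2 = 0.4400.
That is 0.4400 = 44.0% of the progeny.

44.0%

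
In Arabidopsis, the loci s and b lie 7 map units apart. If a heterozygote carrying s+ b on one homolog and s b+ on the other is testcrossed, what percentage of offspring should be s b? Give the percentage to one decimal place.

A map distance of 7 map units corresponds to a recombination frequency of 0.070.
The F1 is s+ b / s b+, so s b is a recombinant gamete class with expected frequency r/2 = 0.070/2 = 0.0350.
That is 0.0350 = 3.5% of the progeny.

3.5%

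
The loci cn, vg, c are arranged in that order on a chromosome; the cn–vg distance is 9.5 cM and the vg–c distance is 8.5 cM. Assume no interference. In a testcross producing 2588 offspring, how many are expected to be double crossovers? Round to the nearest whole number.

21

Map distances give recombination frequencies of 0.095 and 0.085 for the two intervals.
With no interference, expected double-crossover frequency = 0.095 × 0.085 = 0.00808.
Expected number = 0.00808 × 2588 = 20.90 ≈ 21.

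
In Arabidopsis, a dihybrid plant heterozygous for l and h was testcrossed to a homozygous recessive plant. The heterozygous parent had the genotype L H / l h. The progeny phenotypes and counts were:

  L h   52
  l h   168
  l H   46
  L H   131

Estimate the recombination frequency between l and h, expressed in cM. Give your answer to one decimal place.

24.7 cM

The recombinant classes are L h and l H: 52 + 46 = 98.
Recombination frequency = 98/397 = 0.2469 ≈ 24.7%, i.e. 24.7 cM.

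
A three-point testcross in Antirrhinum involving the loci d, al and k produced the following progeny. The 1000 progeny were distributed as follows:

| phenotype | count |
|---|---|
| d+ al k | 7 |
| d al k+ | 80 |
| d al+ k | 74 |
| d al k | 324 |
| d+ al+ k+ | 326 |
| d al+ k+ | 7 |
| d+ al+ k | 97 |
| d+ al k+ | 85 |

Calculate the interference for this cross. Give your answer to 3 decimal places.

0.576

The two most frequent reciprocal classes, d al k and d+ al+ k+, are the parental types, so the F1 was d al k / d+ al+ k+.
The two rarest classes, d+ al k and d al+ k+, are the double crossovers. Comparing them with the parentals, only the d allele has switched, so d is the middle locus and the order is k – d – al.
k–d: (177 + 14)/1000 = 0.1910; d–al: (159 + 14)/1000 = 0.1730.
Expected DCO frequency = 0.1910 × 0.1730 ≈ 0.03304; observed = 14/1000 ≈ 0.01400.
Coefficient of coincidence = 0.01400/0.03304 ≈ 0.424; interference = 1 − 0.424 = 0.576.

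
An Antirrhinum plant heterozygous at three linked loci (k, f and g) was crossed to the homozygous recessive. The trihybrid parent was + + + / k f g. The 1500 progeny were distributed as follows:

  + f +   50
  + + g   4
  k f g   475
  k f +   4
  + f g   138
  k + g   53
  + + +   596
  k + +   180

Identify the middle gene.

The two rarest classes, + + g and k f +, are the double crossovers. Comparing them with the parentals, only the g allele has switched, so g is the middle locus and the order is f – g – k.

g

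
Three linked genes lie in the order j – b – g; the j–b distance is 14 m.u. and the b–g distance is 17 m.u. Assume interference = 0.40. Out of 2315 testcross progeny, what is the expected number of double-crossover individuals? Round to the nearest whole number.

Map distances give recombination frequencies of 0.140 and 0.170 for the two intervals.
With interference 0.40 (so coincidence = 0.60), expected double-crossover frequency = 0.140 × 0.170 × 0.60 = 0.01428.
Expected number = 0.01428 × 2315 = 33.06 ≈ 33.

33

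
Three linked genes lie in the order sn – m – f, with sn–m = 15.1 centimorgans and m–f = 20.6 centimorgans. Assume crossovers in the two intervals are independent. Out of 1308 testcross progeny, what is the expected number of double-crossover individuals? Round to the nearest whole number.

41

Map distances give recombination frequencies of 0.151 and 0.206 for the two intervals.
With no interference, expected double-crossover frequency = 0.151 × 0.206 = 0.03111.
Expected number = 0.03111 × 1308 = 40.69 ≈ 41.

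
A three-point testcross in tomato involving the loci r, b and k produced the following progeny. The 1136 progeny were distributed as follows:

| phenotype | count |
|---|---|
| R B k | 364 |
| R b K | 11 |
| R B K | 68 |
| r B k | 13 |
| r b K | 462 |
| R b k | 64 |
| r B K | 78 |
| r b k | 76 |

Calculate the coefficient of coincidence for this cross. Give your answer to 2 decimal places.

The two most frequent reciprocal classes, r b K and R B k, are the parental types, so the F1 was r b K / R B k.
The two rarest classes, R b K and r B k, are the double crossovers. Comparing them with the parentals, only the r allele has switched, so r is the middle locus and the order is k – r – b.
k–r: (144 + 24)/1136 = 0.1479; r–b: (142 + 24)/1136 = 0.1461.
Expected DCO frequency = 0.1479 × 0.1461 ≈ 0.02161; observed = 24/1136 ≈ 0.02113.
Coefficient of coincidence = 0.02113/0.02161 ≈ 0.98.

0.98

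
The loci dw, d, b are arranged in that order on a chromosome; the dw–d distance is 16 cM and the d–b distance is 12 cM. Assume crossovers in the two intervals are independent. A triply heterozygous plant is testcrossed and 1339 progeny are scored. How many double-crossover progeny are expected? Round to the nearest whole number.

Map distances give recombination frequencies of 0.160 and 0.120 for the two intervals.
With no interference, expected double-crossover frequency = 0.160 × 0.120 = 0.01920.
Expected number = 0.01920 × 1339 = 25.71 ≈ 26.

26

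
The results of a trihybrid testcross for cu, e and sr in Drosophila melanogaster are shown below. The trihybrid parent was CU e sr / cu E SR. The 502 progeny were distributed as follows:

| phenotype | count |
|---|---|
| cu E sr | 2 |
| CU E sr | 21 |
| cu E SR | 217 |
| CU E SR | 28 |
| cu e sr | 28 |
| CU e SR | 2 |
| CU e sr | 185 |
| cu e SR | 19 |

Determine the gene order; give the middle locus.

sr

The two rarest classes, CU e SR and cu E sr, are the double crossovers. Comparing them with the parentals, only the sr allele has switched, so sr is the middle locus and the order is e – sr – cu.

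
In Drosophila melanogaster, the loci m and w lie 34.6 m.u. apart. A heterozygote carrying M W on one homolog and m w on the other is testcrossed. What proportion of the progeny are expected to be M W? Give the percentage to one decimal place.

A map distance of 34.6 m.u. corresponds to a recombination frequency of 0.346.
The F1 is M W / m w, so M W is a parental gamete class with expected frequency (1 − r)/2 = 0.654/2 = 0.3270.
That is 0.3270 = 32.7% of the progeny.

32.7%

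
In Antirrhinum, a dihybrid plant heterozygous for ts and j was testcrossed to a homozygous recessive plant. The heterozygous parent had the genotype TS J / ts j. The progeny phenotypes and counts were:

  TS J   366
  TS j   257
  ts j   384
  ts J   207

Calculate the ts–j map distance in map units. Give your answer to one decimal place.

The recombinant classes are TS j and ts J: 257 + 207 = 464.
Recombination frequency = 464/1214 = 0.3822 ≈ 38.2%, i.e. 38.2 map units.

38.2 map units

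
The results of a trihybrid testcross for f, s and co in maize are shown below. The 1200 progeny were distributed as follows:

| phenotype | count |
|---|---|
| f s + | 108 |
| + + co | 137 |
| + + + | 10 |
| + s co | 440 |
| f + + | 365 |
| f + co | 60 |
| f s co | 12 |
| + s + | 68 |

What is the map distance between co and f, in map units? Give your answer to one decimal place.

12.5 map units

The two most frequent reciprocal classes, f + + and + s co, are the parental types, so the F1 was f + + / + s co.
The two rarest classes, + + + and f s co, are the double crossovers. Comparing them with the parentals, only the f allele has switched, so f is the middle locus and the order is co – f – s.
Crossovers in the co–f interval produce the single-crossover classes f + co and + s + (60 + 68 = 128) plus the double crossovers (22).
RF(co–f) = (128 + 22) / 1200 = 150/1200 = 0.1250 → 12.5 map units.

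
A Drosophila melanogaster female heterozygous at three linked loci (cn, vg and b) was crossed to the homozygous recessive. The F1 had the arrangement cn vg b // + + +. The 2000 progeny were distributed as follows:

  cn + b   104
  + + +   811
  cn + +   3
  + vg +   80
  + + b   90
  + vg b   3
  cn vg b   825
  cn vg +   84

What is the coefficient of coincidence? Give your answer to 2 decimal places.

0.35

The two rarest classes, + vg b and cn + +, are the double crossovers. Comparing them with the parentals, only the cn allele has switched, so cn is the middle locus and the order is vg – cn – b.
vg–cn: (184 + 6)/2000 = 0.0950; cn–b: (174 + 6)/2000 = 0.0900.
Expected DCO frequency = 0.0950 × 0.0900 ≈ 0.00855; observed = 6/2000 ≈ 0.00300.
Coefficient of coincidence = 0.00300/0.00855 ≈ 0.35.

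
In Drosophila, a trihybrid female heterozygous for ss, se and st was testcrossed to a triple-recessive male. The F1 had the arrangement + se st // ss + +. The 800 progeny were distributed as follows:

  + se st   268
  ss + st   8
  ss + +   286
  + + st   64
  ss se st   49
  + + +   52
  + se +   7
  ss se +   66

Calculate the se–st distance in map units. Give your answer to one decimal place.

18.1 map units

The two rarest classes, + se + and ss + st, are the double crossovers. Comparing them with the parentals, only the st allele has switched, so st is the middle locus and the order is se – st – ss.
Crossovers in the se–st interval produce the single-crossover classes + + st and ss se + (64 + 66 = 130) plus the double crossovers (15).
RF(se–st) = (130 + 15) / 800 = 145/800 = 0.1812 → 18.1 map units.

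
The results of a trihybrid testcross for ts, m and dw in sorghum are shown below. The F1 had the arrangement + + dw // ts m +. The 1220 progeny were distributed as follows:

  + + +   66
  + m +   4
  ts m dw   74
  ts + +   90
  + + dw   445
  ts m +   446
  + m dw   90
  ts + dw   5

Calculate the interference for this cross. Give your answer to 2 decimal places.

0.61

The two rarest classes, ts + dw and + m +, are the double crossovers. Comparing them with the parentals, only the ts allele has switched, so ts is the middle locus and the order is m – ts – dw.
m–ts: (180 + 9)/1220 = 0.1549; ts–dw: (140 + 9)/1220 = 0.1221.
Expected DCO frequency = 0.1549 × 0.1221 ≈ 0.01891; observed = 9/1220 ≈ 0.00738.
Coefficient of coincidence = 0.00738/0.01891 ≈ 0.39; interference = 1 − 0.39 = 0.61.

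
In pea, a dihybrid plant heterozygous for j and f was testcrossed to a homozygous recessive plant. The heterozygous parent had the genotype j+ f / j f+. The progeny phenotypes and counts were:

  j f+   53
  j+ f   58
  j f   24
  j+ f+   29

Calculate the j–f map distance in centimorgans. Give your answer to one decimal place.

32.3 centimorgans

The recombinant classes are j+ f+ and j f: 29 + 24 = 53.
Recombination frequency = 53/164 = 0.3232 ≈ 32.3%, i.e. 32.3 centimorgans.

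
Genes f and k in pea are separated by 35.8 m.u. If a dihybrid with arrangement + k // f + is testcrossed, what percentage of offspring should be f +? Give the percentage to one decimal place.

32.1%

A map distance of 35.8 m.u. corresponds to a recombination frequency of 0.358.
The F1 is + k / f +, so f + is a parental gamete class with expected frequency (1 − r)/2 = 0.642/2 = 0.3210.
That is 0.3210 = 32.1% of the progeny.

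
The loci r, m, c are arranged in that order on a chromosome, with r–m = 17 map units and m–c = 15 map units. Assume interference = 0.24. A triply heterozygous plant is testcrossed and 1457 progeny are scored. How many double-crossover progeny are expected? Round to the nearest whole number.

Map distances give recombination frequencies of 0.170 and 0.150 for the two intervals.
With interference 0.24 (so coincidence = 0.76), expected double-crossover frequency = 0.170 × 0.150 × 0.76 = 0.01938.
Expected number = 0.01938 × 1457 = 28.24 ≈ 28.

28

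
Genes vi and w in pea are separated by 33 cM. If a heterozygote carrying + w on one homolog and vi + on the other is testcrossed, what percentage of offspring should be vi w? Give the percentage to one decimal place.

16.5%

A map distance of 33 cM corresponds to a recombination frequency of 0.330.
The F1 is + w / vi +, so vi w is a recombinant gamete class with expected frequency r/2 = 0.330/2 = 0.1650.
That is 0.1650 = 16.5% of the progeny.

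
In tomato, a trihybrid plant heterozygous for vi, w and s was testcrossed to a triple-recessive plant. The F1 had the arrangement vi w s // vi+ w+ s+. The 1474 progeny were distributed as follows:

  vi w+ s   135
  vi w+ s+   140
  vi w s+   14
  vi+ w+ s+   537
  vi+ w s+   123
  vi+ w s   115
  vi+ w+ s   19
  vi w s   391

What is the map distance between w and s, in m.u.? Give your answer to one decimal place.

The two rarest classes, vi w s+ and vi+ w+ s, are the double crossovers. Comparing them with the parentals, only the s allele has switched, so s is the middle locus and the order is vi – s – w.
Crossovers in the s–w interval produce the single-crossover classes vi w+ s and vi+ w s+ (135 + 123 = 258) plus the double crossovers (33).
RF(s–w) = (258 + 33) / 1474 = 291/1474 = 0.1974 → 19.7 m.u.

19.7 m.u.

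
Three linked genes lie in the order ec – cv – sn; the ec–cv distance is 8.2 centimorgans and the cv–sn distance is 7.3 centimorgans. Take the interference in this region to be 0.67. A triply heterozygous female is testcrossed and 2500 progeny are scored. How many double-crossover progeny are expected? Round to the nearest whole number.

5

Map distances give recombination frequencies of 0.082 and 0.073 for the two intervals.
With interference 0.67 (so coincidence = 0.33), expected double-crossover frequency = 0.082 × 0.073 × 0.33 = 0.00198.
Expected number = 0.00198 × 2500 = 4.94 ≈ 5.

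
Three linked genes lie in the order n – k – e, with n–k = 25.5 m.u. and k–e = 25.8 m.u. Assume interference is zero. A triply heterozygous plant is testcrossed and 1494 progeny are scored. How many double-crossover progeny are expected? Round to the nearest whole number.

Map distances give recombination frequencies of 0.255 and 0.258 for the two intervals.
With no interference, expected double-crossover frequency = 0.255 × 0.258 = 0.06579.
Expected number = 0.06579 × 1494 = 98.29 ≈ 98.

98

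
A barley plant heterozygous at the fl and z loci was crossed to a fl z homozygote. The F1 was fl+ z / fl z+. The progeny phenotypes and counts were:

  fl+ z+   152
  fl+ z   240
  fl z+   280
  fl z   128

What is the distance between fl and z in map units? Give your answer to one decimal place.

35.0 map units

The recombinant classes are fl+ z+ and fl z: 152 + 128 = 280.
Recombination frequency = 280/800 = 0.3500 ≈ 35.0%, i.e. 35.0 map units.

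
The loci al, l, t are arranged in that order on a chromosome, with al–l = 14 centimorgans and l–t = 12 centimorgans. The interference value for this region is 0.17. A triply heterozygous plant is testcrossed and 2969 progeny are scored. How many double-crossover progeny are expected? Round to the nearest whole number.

Map distances give recombination frequencies of 0.140 and 0.120 for the two intervals.
With interference 0.17 (so coincidence = 0.83), expected double-crossover frequency = 0.140 × 0.120 × 0.83 = 0.01394.
Expected number = 0.01394 × 2969 = 41.40 ≈ 41.

41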